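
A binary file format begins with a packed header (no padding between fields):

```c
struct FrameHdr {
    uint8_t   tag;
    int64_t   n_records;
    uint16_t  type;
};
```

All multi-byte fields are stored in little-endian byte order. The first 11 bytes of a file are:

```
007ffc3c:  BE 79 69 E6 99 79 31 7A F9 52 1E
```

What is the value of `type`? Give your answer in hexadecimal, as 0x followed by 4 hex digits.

0x1E52

`type` follows `tag` (1 B), `n_records` (8 B), so it starts at offset 1 + 8 = 9 and occupies 2 bytes.
Bytes at offsets 9..10: 52 1E.
Little-endian stores the least-significant byte at the lowest address.
Reassemble most-significant byte first: 1E 52 → 0x1E52.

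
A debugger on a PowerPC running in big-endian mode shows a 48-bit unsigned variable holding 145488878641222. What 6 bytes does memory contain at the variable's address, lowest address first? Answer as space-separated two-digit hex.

84 52 44 EE 20 46

145488878641222 in hexadecimal, padded to 48 bits, is 0x845244EE2046.
Split into bytes (most-significant first): 84 52 44 EE 20 46.
Big-endian: lowest address holds the most-significant byte.
So the memory order matches the most-significant-first order: 84 52 44 EE 20 46.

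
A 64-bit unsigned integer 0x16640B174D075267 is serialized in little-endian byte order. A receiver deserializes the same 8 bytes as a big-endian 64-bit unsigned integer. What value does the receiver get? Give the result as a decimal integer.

7445021161677349910

Stored little-endian, the bytes at ascending addresses are 67 52 07 4D 17 0B 64 16.
Read back as big-endian, the last byte is least significant, giving 0x6752074D170B6416.
0x6752074D170B6416 = 7445021161677349910.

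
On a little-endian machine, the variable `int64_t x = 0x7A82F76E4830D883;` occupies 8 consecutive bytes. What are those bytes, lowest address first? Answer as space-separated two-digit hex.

Split into bytes (most-significant first): 7A 82 F7 6E 48 30 D8 83.
Little-endian stores the least-significant byte at the lowest address.
So at ascending addresses the bytes are 83 D8 30 48 6E F7 82 7A.

83 D8 30 48 6E F7 82 7A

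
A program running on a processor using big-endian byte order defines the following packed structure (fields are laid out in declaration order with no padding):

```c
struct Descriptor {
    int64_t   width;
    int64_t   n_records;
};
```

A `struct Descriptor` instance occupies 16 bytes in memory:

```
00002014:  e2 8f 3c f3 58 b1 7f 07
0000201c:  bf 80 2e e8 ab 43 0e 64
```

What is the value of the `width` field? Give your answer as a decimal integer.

-2121409883605467385

`width` is the first field, at byte offset 0, occupying 8 bytes.
Bytes at offsets 0..7: E2 8F 3C F3 58 B1 7F 07.
Big-endian: lowest address holds the most-significant byte.
The bytes are already most-significant first: 0xE28F3CF358B17F07.
Top bit is set, so as a signed 64-bit value this is 0xE28F3CF358B17F07 − 2^64 = -2121409883605467385.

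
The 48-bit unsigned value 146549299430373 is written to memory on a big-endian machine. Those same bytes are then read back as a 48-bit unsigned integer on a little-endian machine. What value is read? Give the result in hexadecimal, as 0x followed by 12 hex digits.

146549299430373 in 48-bit hexadecimal is 0x85492AEF43E5.
Stored big-endian, the bytes at ascending addresses are 85 49 2A EF 43 E5.
Read back as little-endian, the first byte is least significant, giving 0xE543EF2A4985.

0xE543EF2A4985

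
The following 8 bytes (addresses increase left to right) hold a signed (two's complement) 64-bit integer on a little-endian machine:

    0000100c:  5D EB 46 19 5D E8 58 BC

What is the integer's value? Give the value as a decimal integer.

Little-endian: lowest address holds the least-significant byte.
Reassemble most-significant byte first: BC 58 E8 5D 19 46 EB 5D → 0xBC58E85D1946EB5D.
Top bit is set, so as a signed 64-bit value this is 0xBC58E85D1946EB5D − 2^64 = -4874891110074881187.

-4874891110074881187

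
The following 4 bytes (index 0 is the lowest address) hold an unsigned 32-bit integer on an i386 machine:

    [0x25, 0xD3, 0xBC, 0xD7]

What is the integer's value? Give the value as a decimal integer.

3619476261

Little-endian: lowest address holds the least-significant byte.
Reassemble most-significant byte first: D7 BC D3 25 → 0xD7BCD325.
0xD7BCD325 = 3619476261.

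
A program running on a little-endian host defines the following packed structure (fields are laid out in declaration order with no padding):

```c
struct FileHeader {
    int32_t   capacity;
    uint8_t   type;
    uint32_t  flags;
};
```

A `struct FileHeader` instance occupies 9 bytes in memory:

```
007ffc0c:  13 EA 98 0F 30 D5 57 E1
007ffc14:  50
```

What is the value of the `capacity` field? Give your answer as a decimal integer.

`capacity` is the first field, at byte offset 0, occupying 4 bytes.
Bytes at offsets 0..3: 13 EA 98 0F.
Little-endian: lowest address holds the least-significant byte.
Reassemble most-significant byte first: 0F 98 EA 13 → 0x0F98EA13.
0x0F98EA13 = 261679635.

261679635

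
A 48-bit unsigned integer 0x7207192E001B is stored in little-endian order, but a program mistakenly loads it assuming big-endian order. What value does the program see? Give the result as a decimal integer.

29687587342194

Stored little-endian, the bytes at ascending addresses are 1B 00 2E 19 07 72.
Read back as big-endian, the last byte is least significant, giving 0x1B002E190772.
0x1B002E190772 = 29687587342194.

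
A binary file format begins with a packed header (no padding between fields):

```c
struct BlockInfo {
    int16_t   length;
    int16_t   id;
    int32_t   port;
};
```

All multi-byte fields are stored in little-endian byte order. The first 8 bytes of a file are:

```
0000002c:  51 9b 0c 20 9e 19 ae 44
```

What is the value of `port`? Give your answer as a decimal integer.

1152260510

`port` follows `length` (2 B), `id` (2 B), so it starts at offset 2 + 2 = 4 and occupies 4 bytes.
Bytes at offsets 4..7: 9E 19 AE 44.
In little-endian order the low byte comes first in memory.
Reassemble most-significant byte first: 44 AE 19 9E → 0x44AE199E.
0x44AE199E = 1152260510.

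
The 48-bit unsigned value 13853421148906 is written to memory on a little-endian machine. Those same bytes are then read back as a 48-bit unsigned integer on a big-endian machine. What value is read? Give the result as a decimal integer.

257398455441676

13853421148906 in 48-bit hexadecimal is 0x0C99803F1AEA.
Stored little-endian, the bytes at ascending addresses are EA 1A 3F 80 99 0C.
Read back as big-endian, the last byte is least significant, giving 0xEA1A3F80990C.
0xEA1A3F80990C = 257398455441676.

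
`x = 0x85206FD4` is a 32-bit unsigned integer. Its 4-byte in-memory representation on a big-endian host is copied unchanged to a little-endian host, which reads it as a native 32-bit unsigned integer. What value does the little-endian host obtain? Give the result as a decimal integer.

Stored big-endian, the bytes at ascending addresses are 85 20 6F D4.
Read back as little-endian, the first byte is least significant, giving 0xD46F2085.
0xD46F2085 = 3564052613.

3564052613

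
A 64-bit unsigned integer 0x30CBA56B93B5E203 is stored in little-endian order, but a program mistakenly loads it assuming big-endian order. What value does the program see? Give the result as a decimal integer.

Stored little-endian, the bytes at ascending addresses are 03 E2 B5 93 6B A5 CB 30.
Read back as big-endian, the last byte is least significant, giving 0x03E2B5936BA5CB30.
0x03E2B5936BA5CB30 = 279985771621239600.

279985771621239600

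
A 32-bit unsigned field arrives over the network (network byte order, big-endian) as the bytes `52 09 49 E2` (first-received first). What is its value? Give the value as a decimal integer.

1376340450

Big-endian stores the most-significant byte at the lowest address.
The bytes are already most-significant first: 0x520949E2.
0x520949E2 = 1376340450.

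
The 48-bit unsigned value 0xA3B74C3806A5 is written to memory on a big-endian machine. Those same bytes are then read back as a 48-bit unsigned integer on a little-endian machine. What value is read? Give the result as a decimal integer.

Stored big-endian, the bytes at ascending addresses are A3 B7 4C 38 06 A5.
Read back as little-endian, the first byte is least significant, giving 0xA506384CB7A3.
0xA506384CB7A3 = 181446132938659.

181446132938659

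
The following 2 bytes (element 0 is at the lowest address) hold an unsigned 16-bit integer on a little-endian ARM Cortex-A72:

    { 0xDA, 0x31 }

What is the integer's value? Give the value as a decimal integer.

Little-endian: lowest address holds the least-significant byte.
Reassemble most-significant byte first: 31 DA → 0x31DA.
0x31DA = 12762.

12762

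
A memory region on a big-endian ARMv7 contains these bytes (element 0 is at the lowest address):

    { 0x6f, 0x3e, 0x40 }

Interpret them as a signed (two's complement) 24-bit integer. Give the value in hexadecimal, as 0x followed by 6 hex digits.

0x6F3E40

Big-endian: lowest address holds the most-significant byte.
The bytes are already most-significant first: 0x6F3E40.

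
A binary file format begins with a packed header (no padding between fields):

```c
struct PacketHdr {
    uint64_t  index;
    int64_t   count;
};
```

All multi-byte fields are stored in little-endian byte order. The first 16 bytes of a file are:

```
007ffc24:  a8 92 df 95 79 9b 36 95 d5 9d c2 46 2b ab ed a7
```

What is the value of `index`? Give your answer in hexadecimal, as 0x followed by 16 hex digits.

`index` is the first field, at byte offset 0, occupying 8 bytes.
Bytes at offsets 0..7: A8 92 DF 95 79 9B 36 95.
Little-endian: lowest address holds the least-significant byte.
Reassemble most-significant byte first: 95 36 9B 79 95 DF 92 A8 → 0x95369B7995DF92A8.

0x95369B7995DF92A8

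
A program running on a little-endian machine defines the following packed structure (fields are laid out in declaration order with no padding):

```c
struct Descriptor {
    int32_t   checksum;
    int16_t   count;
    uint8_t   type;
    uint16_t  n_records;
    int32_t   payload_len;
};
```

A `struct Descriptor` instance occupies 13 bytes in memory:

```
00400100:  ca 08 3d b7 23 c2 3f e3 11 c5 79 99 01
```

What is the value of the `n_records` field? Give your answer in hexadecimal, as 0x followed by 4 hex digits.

0x11E3

`n_records` follows `checksum` (4 B), `count` (2 B), `type` (1 B), so it starts at offset 4 + 2 + 1 = 7 and occupies 2 bytes.
Bytes at offsets 7..8: E3 11.
Little-endian stores the least-significant byte at the lowest address.
Reassemble most-significant byte first: 11 E3 → 0x11E3.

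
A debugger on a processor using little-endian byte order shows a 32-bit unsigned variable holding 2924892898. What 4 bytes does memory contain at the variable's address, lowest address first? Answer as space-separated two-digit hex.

2924892898 in hexadecimal, padded to 32 bits, is 0xAE5652E2.
Split into bytes (most-significant first): AE 56 52 E2.
In little-endian order the low byte comes first in memory.
So at ascending addresses the bytes are E2 52 56 AE.

E2 52 56 AE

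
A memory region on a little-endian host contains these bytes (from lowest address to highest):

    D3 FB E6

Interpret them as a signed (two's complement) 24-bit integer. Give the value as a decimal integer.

In little-endian order the low byte comes first in memory.
Reassemble most-significant byte first: E6 FB D3 → 0xE6FBD3.
Top bit is set, so as a signed 24-bit value this is 0xE6FBD3 − 2^24 = -1639469.

-1639469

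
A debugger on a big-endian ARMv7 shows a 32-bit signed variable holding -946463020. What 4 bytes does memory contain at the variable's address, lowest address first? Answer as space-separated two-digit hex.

Two's complement of -946463020 in 32 bits: 946463020 = 0x3869E12C; invert → 0xC7961ED3; add 1 → 0xC7961ED4.
Split into bytes (most-significant first): C7 96 1E D4.
Big-endian stores the most-significant byte at the lowest address.
So the memory order matches the most-significant-first order: C7 96 1E D4.

C7 96 1E D4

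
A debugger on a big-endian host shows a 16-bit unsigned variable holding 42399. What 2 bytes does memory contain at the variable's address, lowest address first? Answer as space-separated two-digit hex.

A5 9F

42399 in hexadecimal, padded to 16 bits, is 0xA59F.
Split into bytes (most-significant first): A5 9F.
Big-endian stores the most-significant byte at the lowest address.
So the memory order matches the most-significant-first order: A5 9F.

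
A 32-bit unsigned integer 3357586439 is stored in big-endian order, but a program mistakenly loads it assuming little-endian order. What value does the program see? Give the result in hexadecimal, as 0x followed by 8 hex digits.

3357586439 in 32-bit hexadecimal is 0xC820B407.
Stored big-endian, the bytes at ascending addresses are C8 20 B4 07.
Read back as little-endian, the first byte is least significant, giving 0x07B420C8.

0x07B420C8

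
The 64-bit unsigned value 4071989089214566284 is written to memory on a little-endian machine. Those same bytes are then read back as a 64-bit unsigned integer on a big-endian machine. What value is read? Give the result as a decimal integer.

10128567625351725624

4071989089214566284 in 64-bit hexadecimal is 0x38829C8097E68F8C.
Stored little-endian, the bytes at ascending addresses are 8C 8F E6 97 80 9C 82 38.
Read back as big-endian, the last byte is least significant, giving 0x8C8FE697809C8238.
0x8C8FE697809C8238 = 10128567625351725624.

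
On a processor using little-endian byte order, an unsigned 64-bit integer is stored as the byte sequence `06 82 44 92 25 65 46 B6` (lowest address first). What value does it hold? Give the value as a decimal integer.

13134296575314788870

In little-endian order the low byte comes first in memory.
Reassemble most-significant byte first: B6 46 65 25 92 44 82 06 → 0xB646652592448206.
0xB646652592448206 = 13134296575314788870.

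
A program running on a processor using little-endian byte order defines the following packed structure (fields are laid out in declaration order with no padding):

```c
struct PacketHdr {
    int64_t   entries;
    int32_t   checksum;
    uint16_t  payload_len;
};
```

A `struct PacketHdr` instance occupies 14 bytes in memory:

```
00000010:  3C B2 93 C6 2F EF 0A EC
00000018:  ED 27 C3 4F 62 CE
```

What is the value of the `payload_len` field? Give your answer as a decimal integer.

`payload_len` follows `entries` (8 B), `checksum` (4 B), so it starts at offset 8 + 4 = 12 and occupies 2 bytes.
Bytes at offsets 12..13: 62 CE.
Little-endian stores the least-significant byte at the lowest address.
Reassemble most-significant byte first: CE 62 → 0xCE62.
0xCE62 = 52834.

52834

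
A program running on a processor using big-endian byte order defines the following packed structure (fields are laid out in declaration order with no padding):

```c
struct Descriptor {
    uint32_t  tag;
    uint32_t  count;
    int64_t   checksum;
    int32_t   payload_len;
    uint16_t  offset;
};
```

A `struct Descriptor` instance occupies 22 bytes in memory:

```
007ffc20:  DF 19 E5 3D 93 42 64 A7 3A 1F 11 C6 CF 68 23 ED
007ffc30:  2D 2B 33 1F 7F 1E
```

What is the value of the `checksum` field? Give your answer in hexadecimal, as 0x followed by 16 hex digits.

`checksum` follows `tag` (4 B), `count` (4 B), so it starts at offset 4 + 4 = 8 and occupies 8 bytes.
Bytes at offsets 8..15: 3A 1F 11 C6 CF 68 23 ED.
In big-endian order the high byte comes first in memory.
The bytes are already most-significant first: 0x3A1F11C6CF6823ED.

0x3A1F11C6CF6823ED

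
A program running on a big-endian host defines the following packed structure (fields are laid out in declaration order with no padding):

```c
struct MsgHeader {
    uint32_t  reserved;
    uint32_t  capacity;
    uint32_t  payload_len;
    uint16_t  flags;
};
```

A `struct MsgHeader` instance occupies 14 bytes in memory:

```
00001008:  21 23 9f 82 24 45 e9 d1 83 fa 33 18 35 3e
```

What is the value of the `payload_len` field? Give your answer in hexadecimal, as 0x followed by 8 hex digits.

0x83FA3318

`payload_len` follows `reserved` (4 B), `capacity` (4 B), so it starts at offset 4 + 4 = 8 and occupies 4 bytes.
Bytes at offsets 8..11: 83 FA 33 18.
Big-endian stores the most-significant byte at the lowest address.
The bytes are already most-significant first: 0x83FA3318.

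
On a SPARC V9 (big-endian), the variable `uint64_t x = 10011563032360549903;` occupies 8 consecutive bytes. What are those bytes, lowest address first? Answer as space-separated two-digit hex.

8A F0 37 88 CE 48 7E 0F

10011563032360549903 in hexadecimal, padded to 64 bits, is 0x8AF03788CE487E0F.
Split into bytes (most-significant first): 8A F0 37 88 CE 48 7E 0F.
In big-endian order the high byte comes first in memory.
So the memory order matches the most-significant-first order: 8A F0 37 88 CE 48 7E 0F.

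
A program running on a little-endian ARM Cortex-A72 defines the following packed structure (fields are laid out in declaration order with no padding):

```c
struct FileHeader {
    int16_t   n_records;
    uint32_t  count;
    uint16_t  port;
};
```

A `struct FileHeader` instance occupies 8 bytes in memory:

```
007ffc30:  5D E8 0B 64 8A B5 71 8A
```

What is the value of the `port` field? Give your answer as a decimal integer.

`port` follows `n_records` (2 B), `count` (4 B), so it starts at offset 2 + 4 = 6 and occupies 2 bytes.
Bytes at offsets 6..7: 71 8A.
Little-endian stores the least-significant byte at the lowest address.
Reassemble most-significant byte first: 8A 71 → 0x8A71.
0x8A71 = 35441.

35441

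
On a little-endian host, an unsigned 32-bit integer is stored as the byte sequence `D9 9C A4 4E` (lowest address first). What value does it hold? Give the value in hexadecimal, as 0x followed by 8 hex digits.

Little-endian: lowest address holds the least-significant byte.
Reassemble most-significant byte first: 4E A4 9C D9 → 0x4EA49CD9.

0x4EA49CD9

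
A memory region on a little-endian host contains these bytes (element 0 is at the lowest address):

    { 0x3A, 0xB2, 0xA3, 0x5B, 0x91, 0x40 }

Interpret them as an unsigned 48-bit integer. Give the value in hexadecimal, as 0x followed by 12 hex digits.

Little-endian: lowest address holds the least-significant byte.
Reassemble most-significant byte first: 40 91 5B A3 B2 3A → 0x40915BA3B23A.

0x40915BA3B23A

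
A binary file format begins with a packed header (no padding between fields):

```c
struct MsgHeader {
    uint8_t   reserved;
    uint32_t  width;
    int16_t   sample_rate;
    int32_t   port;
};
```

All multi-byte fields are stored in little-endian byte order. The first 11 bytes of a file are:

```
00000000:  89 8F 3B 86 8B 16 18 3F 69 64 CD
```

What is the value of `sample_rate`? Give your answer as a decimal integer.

6166

`sample_rate` follows `reserved` (1 B), `width` (4 B), so it starts at offset 1 + 4 = 5 and occupies 2 bytes.
Bytes at offsets 5..6: 16 18.
In little-endian order the low byte comes first in memory.
Reassemble most-significant byte first: 18 16 → 0x1816.
0x1816 = 6166.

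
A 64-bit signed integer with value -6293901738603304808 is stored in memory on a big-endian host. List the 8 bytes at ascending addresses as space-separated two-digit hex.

A8 A7 91 B7 1B 56 28 98

Two's complement of -6293901738603304808 in 64 bits: 6293901738603304808 = 0x57586E48E4A9D768; invert → 0xA8A791B71B562897; add 1 → 0xA8A791B71B562898.
Split into bytes (most-significant first): A8 A7 91 B7 1B 56 28 98.
Big-endian: lowest address holds the most-significant byte.
So the memory order matches the most-significant-first order: A8 A7 91 B7 1B 56 28 98.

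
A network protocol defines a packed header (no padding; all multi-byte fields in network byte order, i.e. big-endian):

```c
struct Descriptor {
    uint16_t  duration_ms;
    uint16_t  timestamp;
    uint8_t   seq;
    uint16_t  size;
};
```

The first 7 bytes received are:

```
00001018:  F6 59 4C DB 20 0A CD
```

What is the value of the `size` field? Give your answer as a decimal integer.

`size` follows `duration_ms` (2 B), `timestamp` (2 B), `seq` (1 B), so it starts at offset 2 + 2 + 1 = 5 and occupies 2 bytes.
Bytes at offsets 5..6: 0A CD.
In big-endian order the high byte comes first in memory.
The bytes are already most-significant first: 0x0ACD.
0x0ACD = 2765.

2765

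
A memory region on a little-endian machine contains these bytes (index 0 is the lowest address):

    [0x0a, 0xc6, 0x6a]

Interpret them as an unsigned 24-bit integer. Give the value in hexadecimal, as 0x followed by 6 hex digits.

0x6AC60A

In little-endian order the low byte comes first in memory.
Reassemble most-significant byte first: 6A C6 0A → 0x6AC60A.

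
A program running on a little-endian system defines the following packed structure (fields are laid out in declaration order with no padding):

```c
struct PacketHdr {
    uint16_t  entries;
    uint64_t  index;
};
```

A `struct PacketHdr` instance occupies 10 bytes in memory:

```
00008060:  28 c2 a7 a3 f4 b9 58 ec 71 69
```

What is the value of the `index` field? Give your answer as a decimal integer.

7598113912171832231

`index` follows `entries` (2 bytes), so it starts at byte offset 2 and occupies 8 bytes.
Bytes at offsets 2..9: A7 A3 F4 B9 58 EC 71 69.
Little-endian: lowest address holds the least-significant byte.
Reassemble most-significant byte first: 69 71 EC 58 B9 F4 A3 A7 → 0x6971EC58B9F4A3A7.
0x6971EC58B9F4A3A7 = 7598113912171832231.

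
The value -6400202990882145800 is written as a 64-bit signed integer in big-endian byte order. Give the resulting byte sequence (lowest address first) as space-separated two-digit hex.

Two's complement of -6400202990882145800 in 64 bits: 6400202990882145800 = 0x58D216B5E1EC4608; invert → 0xA72DE94A1E13B9F7; add 1 → 0xA72DE94A1E13B9F8.
Split into bytes (most-significant first): A7 2D E9 4A 1E 13 B9 F8.
Big-endian: lowest address holds the most-significant byte.
So the memory order matches the most-significant-first order: A7 2D E9 4A 1E 13 B9 F8.

A7 2D E9 4A 1E 13 B9 F8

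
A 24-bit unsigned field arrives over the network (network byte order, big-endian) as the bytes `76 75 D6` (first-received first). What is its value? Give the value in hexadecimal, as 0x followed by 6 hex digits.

Big-endian: lowest address holds the most-significant byte.
The bytes are already most-significant first: 0x7675D6.

0x7675D6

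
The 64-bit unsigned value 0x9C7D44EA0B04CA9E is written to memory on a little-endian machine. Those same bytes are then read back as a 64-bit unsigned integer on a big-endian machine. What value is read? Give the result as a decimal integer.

11441962252509674908

Stored little-endian, the bytes at ascending addresses are 9E CA 04 0B EA 44 7D 9C.
Read back as big-endian, the last byte is least significant, giving 0x9ECA040BEA447D9C.
0x9ECA040BEA447D9C = 11441962252509674908.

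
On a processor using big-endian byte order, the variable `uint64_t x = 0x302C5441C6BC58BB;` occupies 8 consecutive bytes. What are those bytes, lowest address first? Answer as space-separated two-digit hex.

Split into bytes (most-significant first): 30 2C 54 41 C6 BC 58 BB.
In big-endian order the high byte comes first in memory.
So the memory order matches the most-significant-first order: 30 2C 54 41 C6 BC 58 BB.

30 2C 54 41 C6 BC 58 BB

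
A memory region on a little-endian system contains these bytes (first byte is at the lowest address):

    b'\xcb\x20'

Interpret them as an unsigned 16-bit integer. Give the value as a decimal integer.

Little-endian: lowest address holds the least-significant byte.
Reassemble most-significant byte first: 20 CB → 0x20CB.
0x20CB = 8395.

8395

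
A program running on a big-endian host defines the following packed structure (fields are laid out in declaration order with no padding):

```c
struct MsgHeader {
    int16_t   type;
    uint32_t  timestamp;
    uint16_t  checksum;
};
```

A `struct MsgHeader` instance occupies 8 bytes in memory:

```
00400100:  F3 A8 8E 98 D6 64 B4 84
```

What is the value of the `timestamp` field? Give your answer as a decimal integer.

2392381028

`timestamp` follows `type` (2 bytes), so it starts at byte offset 2 and occupies 4 bytes.
Bytes at offsets 2..5: 8E 98 D6 64.
Big-endian: lowest address holds the most-significant byte.
The bytes are already most-significant first: 0x8E98D664.
0x8E98D664 = 2392381028.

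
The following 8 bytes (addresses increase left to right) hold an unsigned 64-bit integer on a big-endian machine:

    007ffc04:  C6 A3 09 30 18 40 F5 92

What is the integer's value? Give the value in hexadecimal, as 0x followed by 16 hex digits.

Big-endian stores the most-significant byte at the lowest address.
The bytes are already most-significant first: 0xC6A309301840F592.

0xC6A309301840F592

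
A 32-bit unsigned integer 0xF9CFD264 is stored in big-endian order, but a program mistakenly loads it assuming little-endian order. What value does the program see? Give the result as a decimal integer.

1691537401

Stored big-endian, the bytes at ascending addresses are F9 CF D2 64.
Read back as little-endian, the first byte is least significant, giving 0x64D2CFF9.
0x64D2CFF9 = 1691537401.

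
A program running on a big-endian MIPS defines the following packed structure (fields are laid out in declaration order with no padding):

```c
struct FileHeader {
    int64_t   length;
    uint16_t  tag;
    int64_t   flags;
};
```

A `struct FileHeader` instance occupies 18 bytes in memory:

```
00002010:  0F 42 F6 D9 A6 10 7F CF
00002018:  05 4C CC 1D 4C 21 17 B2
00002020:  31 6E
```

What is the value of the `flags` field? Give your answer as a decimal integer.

`flags` follows `length` (8 B), `tag` (2 B), so it starts at offset 8 + 2 = 10 and occupies 8 bytes.
Bytes at offsets 10..17: CC 1D 4C 21 17 B2 31 6E.
Big-endian stores the most-significant byte at the lowest address.
The bytes are already most-significant first: 0xCC1D4C2117B2316E.
Top bit is set, so as a signed 64-bit value this is 0xCC1D4C2117B2316E − 2^64 = -3738748410632457874.

-3738748410632457874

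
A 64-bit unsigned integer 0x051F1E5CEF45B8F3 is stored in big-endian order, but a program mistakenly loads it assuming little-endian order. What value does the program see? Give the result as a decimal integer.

Stored big-endian, the bytes at ascending addresses are 05 1F 1E 5C EF 45 B8 F3.
Read back as little-endian, the first byte is least significant, giving 0xF3B845EF5C1E1F05.
0xF3B845EF5C1E1F05 = 17561863641276227333.

17561863641276227333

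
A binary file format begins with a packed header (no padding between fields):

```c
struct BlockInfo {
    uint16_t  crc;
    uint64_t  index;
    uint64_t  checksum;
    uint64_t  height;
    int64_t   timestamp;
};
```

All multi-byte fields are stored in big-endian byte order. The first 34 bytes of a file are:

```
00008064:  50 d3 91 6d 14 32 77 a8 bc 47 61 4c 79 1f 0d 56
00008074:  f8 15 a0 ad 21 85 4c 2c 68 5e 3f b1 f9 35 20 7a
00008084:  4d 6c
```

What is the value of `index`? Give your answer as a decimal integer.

10479054114949479495

`index` follows `crc` (2 bytes), so it starts at byte offset 2 and occupies 8 bytes.
Bytes at offsets 2..9: 91 6D 14 32 77 A8 BC 47.
In big-endian order the high byte comes first in memory.
The bytes are already most-significant first: 0x916D143277A8BC47.
0x916D143277A8BC47 = 10479054114949479495.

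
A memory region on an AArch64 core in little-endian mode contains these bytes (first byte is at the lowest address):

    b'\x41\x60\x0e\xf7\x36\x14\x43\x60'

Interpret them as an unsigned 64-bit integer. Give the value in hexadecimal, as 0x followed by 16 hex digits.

0x60431436F70E6041

In little-endian order the low byte comes first in memory.
Reassemble most-significant byte first: 60 43 14 36 F7 0E 60 41 → 0x60431436F70E6041.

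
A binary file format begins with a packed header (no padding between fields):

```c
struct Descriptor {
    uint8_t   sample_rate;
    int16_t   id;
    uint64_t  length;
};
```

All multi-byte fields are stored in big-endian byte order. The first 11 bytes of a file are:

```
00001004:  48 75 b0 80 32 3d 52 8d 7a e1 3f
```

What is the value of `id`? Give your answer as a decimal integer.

`id` follows `sample_rate` (1 byte), so it starts at byte offset 1 and occupies 2 bytes.
Bytes at offsets 1..2: 75 B0.
Big-endian: lowest address holds the most-significant byte.
The bytes are already most-significant first: 0x75B0.
0x75B0 = 30128.

30128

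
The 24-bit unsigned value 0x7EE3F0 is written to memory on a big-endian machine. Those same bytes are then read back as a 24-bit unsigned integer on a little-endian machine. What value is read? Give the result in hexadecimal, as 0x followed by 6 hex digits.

0xF0E37E

Stored big-endian, the bytes at ascending addresses are 7E E3 F0.
Read back as little-endian, the first byte is least significant, giving 0xF0E37E.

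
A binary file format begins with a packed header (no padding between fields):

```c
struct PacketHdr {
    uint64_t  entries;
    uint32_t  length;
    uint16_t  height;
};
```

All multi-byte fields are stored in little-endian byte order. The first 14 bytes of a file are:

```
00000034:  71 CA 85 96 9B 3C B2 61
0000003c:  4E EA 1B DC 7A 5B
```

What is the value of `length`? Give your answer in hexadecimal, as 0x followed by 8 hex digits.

0xDC1BEA4E

`length` follows `entries` (8 bytes), so it starts at byte offset 8 and occupies 4 bytes.
Bytes at offsets 8..11: 4E EA 1B DC.
In little-endian order the low byte comes first in memory.
Reassemble most-significant byte first: DC 1B EA 4E → 0xDC1BEA4E.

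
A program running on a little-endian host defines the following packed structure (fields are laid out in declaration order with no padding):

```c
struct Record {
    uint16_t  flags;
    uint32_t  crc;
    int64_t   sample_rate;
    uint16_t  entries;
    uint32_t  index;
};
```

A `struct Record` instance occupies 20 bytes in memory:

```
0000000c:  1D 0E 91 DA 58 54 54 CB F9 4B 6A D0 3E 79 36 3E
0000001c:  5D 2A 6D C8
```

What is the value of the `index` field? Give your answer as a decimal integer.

`index` follows `flags` (2 B), `crc` (4 B), `sample_rate` (8 B), `entries` (2 B), so it starts at offset 2 + 4 + 8 + 2 = 16 and occupies 4 bytes.
Bytes at offsets 16..19: 5D 2A 6D C8.
Little-endian: lowest address holds the least-significant byte.
Reassemble most-significant byte first: C8 6D 2A 5D → 0xC86D2A5D.
0xC86D2A5D = 3362597469.

3362597469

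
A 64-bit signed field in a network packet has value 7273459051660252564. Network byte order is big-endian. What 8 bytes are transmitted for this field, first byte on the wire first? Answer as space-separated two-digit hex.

7273459051660252564 in hexadecimal, padded to 64 bits, is 0x64F08478968F1594.
Split into bytes (most-significant first): 64 F0 84 78 96 8F 15 94.
Big-endian: lowest address holds the most-significant byte.
So the memory order matches the most-significant-first order: 64 F0 84 78 96 8F 15 94.

64 F0 84 78 96 8F 15 94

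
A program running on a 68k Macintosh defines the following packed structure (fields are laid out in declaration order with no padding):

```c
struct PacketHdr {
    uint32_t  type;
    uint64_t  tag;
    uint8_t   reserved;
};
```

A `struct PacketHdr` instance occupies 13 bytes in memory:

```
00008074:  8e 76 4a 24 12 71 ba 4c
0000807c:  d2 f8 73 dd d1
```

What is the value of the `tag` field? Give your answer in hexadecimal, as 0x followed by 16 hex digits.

0x1271BA4CD2F873DD

`tag` follows `type` (4 bytes), so it starts at byte offset 4 and occupies 8 bytes.
Bytes at offsets 4..11: 12 71 BA 4C D2 F8 73 DD.
Big-endian: lowest address holds the most-significant byte.
The bytes are already most-significant first: 0x1271BA4CD2F873DD.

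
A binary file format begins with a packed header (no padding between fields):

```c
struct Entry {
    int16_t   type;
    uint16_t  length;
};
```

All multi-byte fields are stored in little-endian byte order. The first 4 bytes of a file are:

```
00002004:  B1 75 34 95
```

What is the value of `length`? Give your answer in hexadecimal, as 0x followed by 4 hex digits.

`length` follows `type` (2 bytes), so it starts at byte offset 2 and occupies 2 bytes.
Bytes at offsets 2..3: 34 95.
In little-endian order the low byte comes first in memory.
Reassemble most-significant byte first: 95 34 → 0x9534.

0x9534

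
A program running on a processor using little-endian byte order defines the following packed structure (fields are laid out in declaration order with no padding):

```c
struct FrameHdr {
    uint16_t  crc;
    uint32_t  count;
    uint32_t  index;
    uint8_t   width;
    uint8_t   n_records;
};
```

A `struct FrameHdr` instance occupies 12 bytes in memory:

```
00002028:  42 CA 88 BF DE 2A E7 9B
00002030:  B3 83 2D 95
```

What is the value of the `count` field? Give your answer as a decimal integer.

719241096

`count` follows `crc` (2 bytes), so it starts at byte offset 2 and occupies 4 bytes.
Bytes at offsets 2..5: 88 BF DE 2A.
Little-endian stores the least-significant byte at the lowest address.
Reassemble most-significant byte first: 2A DE BF 88 → 0x2ADEBF88.
0x2ADEBF88 = 719241096.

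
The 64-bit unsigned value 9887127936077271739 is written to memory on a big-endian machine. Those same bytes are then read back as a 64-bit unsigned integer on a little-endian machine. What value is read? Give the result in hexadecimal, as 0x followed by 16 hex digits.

0xBB12BA3E79223689

9887127936077271739 in 64-bit hexadecimal is 0x893622793EBA12BB.
Stored big-endian, the bytes at ascending addresses are 89 36 22 79 3E BA 12 BB.
Read back as little-endian, the first byte is least significant, giving 0xBB12BA3E79223689.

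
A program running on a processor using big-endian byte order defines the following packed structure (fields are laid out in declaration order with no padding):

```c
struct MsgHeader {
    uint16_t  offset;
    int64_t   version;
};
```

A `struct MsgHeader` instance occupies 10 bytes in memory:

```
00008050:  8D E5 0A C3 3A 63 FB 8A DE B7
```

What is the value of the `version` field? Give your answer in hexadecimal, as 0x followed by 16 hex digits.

0x0AC33A63FB8ADEB7

`version` follows `offset` (2 bytes), so it starts at byte offset 2 and occupies 8 bytes.
Bytes at offsets 2..9: 0A C3 3A 63 FB 8A DE B7.
In big-endian order the high byte comes first in memory.
The bytes are already most-significant first: 0x0AC33A63FB8ADEB7.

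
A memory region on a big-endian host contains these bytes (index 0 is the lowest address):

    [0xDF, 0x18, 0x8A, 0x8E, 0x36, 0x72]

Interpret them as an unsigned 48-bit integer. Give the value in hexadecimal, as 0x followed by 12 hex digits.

0xDF188A8E3672

In big-endian order the high byte comes first in memory.
The bytes are already most-significant first: 0xDF188A8E3672.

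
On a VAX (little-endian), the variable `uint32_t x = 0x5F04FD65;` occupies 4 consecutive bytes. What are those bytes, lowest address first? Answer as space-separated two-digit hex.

65 FD 04 5F

Split into bytes (most-significant first): 5F 04 FD 65.
Little-endian: lowest address holds the least-significant byte.
So at ascending addresses the bytes are 65 FD 04 5F.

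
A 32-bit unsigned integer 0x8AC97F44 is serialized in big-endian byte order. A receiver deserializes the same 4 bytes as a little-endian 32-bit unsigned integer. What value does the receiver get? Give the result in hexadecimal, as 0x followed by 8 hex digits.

Stored big-endian, the bytes at ascending addresses are 8A C9 7F 44.
Read back as little-endian, the first byte is least significant, giving 0x447FC98A.

0x447FC98A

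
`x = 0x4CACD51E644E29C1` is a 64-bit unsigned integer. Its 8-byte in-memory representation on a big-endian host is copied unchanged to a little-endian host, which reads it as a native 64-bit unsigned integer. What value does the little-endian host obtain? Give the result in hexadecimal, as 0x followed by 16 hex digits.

Stored big-endian, the bytes at ascending addresses are 4C AC D5 1E 64 4E 29 C1.
Read back as little-endian, the first byte is least significant, giving 0xC1294E641ED5AC4C.

0xC1294E641ED5AC4C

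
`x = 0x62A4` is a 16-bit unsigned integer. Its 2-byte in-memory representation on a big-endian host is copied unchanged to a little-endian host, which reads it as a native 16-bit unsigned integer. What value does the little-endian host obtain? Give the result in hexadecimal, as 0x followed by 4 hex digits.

0xA462

Stored big-endian, the bytes at ascending addresses are 62 A4.
Read back as little-endian, the first byte is least significant, giving 0xA462.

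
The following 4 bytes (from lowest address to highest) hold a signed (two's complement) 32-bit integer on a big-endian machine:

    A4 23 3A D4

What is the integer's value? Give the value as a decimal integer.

-1541195052

In big-endian order the high byte comes first in memory.
The bytes are already most-significant first: 0xA4233AD4.
Top bit is set, so as a signed 32-bit value this is 0xA4233AD4 − 2^32 = -1541195052.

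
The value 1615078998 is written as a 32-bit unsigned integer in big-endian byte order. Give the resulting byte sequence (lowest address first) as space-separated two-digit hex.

1615078998 in hexadecimal, padded to 32 bits, is 0x60442656.
Split into bytes (most-significant first): 60 44 26 56.
In big-endian order the high byte comes first in memory.
So the memory order matches the most-significant-first order: 60 44 26 56.

60 44 26 56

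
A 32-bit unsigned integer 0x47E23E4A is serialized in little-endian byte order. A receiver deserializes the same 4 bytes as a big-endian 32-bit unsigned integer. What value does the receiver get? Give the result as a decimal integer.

Stored little-endian, the bytes at ascending addresses are 4A 3E E2 47.
Read back as big-endian, the last byte is least significant, giving 0x4A3EE247.
0x4A3EE247 = 1245635143.

1245635143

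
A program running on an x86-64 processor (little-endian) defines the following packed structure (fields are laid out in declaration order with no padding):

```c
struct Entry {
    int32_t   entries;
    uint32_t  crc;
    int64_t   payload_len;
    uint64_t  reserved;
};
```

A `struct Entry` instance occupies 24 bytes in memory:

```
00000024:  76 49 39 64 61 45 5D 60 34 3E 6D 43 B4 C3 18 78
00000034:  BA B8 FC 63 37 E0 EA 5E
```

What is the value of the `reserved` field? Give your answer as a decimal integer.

`reserved` follows `entries` (4 B), `crc` (4 B), `payload_len` (8 B), so it starts at offset 4 + 4 + 8 = 16 and occupies 8 bytes.
Bytes at offsets 16..23: BA B8 FC 63 37 E0 EA 5E.
Little-endian stores the least-significant byte at the lowest address.
Reassemble most-significant byte first: 5E EA E0 37 63 FC B8 BA → 0x5EEAE03763FCB8BA.
0x5EEAE03763FCB8BA = 6839525512620849338.

6839525512620849338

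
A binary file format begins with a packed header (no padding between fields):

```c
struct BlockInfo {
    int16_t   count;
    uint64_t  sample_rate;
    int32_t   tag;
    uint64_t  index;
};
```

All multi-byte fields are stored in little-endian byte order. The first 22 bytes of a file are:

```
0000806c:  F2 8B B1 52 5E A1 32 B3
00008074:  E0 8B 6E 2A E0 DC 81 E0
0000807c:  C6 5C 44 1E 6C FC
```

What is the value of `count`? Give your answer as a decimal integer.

`count` is the first field, at byte offset 0, occupying 2 bytes.
Bytes at offsets 0..1: F2 8B.
In little-endian order the low byte comes first in memory.
Reassemble most-significant byte first: 8B F2 → 0x8BF2.
Top bit is set, so as a signed 16-bit value this is 0x8BF2 − 2^16 = -29710.

-29710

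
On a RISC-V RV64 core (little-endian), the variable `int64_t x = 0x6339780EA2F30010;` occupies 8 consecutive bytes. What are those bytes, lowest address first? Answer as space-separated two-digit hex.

10 00 F3 A2 0E 78 39 63

Split into bytes (most-significant first): 63 39 78 0E A2 F3 00 10.
Little-endian: lowest address holds the least-significant byte.
So at ascending addresses the bytes are 10 00 F3 A2 0E 78 39 63.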